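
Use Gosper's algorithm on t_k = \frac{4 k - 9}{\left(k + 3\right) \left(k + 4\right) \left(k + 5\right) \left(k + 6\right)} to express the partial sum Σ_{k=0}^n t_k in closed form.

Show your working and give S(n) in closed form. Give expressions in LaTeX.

The ratio is (k + 3)*(4*k - 5)/((k + 7)*(4*k - 9)).
Factor: A=k + 3; B=k + 7; C=k - 9/4.
f must satisfy (k + 3)·f(k+1) − (k + 6)·f(k) = k - 9/4.
deg f ≤ 3 (via 1,1,1).
Solve for f: f(k) = -k*(k**2 + 12*k + 167)/240 (degree 3 ≤ 3).
Get s_k = R·t_k = k*(-k**2 - 12*k - 167)/(60*(k + 3)*(k + 4)*(k + 5)) with R(k) = B(k−1)f(k)/C(k) = -k*(k + 6)*(k**2 + 12*k + 167)/(60*(4*k - 9)).
Verify: (4*k - 9)/(k**4 + 18*k**3 + 119*k**2 + 342*k + 360) matches t_k.
Evaluate: s_(n+1) = (-n**3 - 15*n**2 - 194*n - 180)/(60*(n**3 + 15*n**2 + 74*n + 120)); subtract s_(0) = 0 ⇒ S(n) = (-n**3 - 15*n**2 - 194*n - 180)/(60*(n**3 + 15*n**2 + 74*n + 120)).

S(n) = \frac{- n^{3} - 15 n^{2} - 194 n - 180}{60 \left(n^{3} + 15 n^{2} + 74 n + 120\right)}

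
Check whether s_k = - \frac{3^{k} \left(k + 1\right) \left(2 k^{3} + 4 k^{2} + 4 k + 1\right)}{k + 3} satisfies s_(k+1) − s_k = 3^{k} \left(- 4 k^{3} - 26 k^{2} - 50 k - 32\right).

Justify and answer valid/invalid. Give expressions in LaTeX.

s_(k+1) = 3**(k + 1)*(-2*k**4 - 14*k**3 - 38*k**2 - 47*k - 22)/(k + 4)
s_(k+1) − s_k = 3**k*(-4*k**5 - 46*k**4 - 208*k**3 - 446*k**2 - 468*k - 194)/(k**2 + 7*k + 12)
(s_(k+1) − s_k) − t_k = 3**k*(8*k**4 + 72*k**3 + 248*k**2 + 356*k + 190)/(k**2 + 7*k + 12)

Invalid: residual \frac{3^{k} \left(8 k^{4} + 72 k^{3} + 248 k^{2} + 356 k + 190\right)}{k^{2} + 7 k + 12} ≠ 0.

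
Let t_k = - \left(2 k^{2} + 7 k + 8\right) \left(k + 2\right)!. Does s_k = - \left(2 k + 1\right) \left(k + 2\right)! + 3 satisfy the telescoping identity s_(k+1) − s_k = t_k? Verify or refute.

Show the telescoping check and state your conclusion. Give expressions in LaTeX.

s_(k+1) = -(2*k + 3)*factorial(k + 3) + 3
s_(k+1) − s_k = -(2*k**2 + 7*k + 8)*factorial(k + 2)
(s_(k+1) − s_k) − t_k = 0

Valid: the claim telescopes to t_k.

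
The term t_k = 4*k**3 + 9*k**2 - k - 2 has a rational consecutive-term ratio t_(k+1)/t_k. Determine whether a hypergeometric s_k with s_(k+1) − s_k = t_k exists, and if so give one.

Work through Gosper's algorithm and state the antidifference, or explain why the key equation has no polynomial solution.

s_k = k**2*(k**2 + k - 4)

t_(k+1)/t_k = (4*k**3 + 21*k**2 + 29*k + 10)/(4*k**3 + 9*k**2 - k - 2).
Normal form (A,B,C) = (1, 1, k**3 + 9*k**2/4 - k/4 - 1/2).
Set up (1)·f(k+1) − (1)·f(k) − (k**3 + 9*k**2/4 - k/4 - 1/2) = 0.
d = 4 from the (0,0,3) case.
Solving with deg f ≤ 4: f(k) = k**2*(k**2 + k - 4)/4.
Then R = B(k−1)f/C = k**2*(k**2 + k - 4)/(4*k**3 + 9*k**2 - k - 2), so s_k = R(k)·t_k = k**2*(k**2 + k - 4).
Δs = 4*k**3 + 9*k**2 - k - 2, as required.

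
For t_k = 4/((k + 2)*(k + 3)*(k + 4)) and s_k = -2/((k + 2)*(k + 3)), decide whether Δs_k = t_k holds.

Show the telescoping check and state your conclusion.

valid (s_(k+1) − s_k reduces to t_k)

s_(k+1) = -2/((k + 3)*(k + 4))
s_(k+1) − s_k = 4/(k**3 + 9*k**2 + 26*k + 24)
(s_(k+1) − s_k) − t_k = 0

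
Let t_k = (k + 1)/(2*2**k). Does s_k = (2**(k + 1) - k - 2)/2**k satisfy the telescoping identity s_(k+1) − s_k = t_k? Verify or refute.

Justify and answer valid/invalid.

Valid: the claim telescopes to t_k.

s_(k+1) = (4*2**k - k - 3)/(2*2**k)
s_(k+1) − s_k = (k + 1)/(2*2**k)
(s_(k+1) − s_k) − t_k = 0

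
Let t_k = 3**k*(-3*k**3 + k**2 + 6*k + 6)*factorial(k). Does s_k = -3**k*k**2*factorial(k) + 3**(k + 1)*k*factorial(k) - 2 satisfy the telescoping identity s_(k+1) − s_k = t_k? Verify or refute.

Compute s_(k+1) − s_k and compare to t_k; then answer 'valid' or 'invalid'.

s_(k+1) = -3*3**k*k**3*factorial(k) + 9*3**k*k*factorial(k) + 6*3**k*factorial(k) - 2
s_(k+1) − s_k = 3**k*(-3*k**3 + k**2 + 6*k + 6)*factorial(k)
(s_(k+1) − s_k) − t_k = 0

valid (s_(k+1) − s_k reduces to t_k)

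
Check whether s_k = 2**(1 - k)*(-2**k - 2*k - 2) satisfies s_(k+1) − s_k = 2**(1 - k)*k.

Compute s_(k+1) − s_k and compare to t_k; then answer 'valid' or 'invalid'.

s_(k+1) = 2**(1 - k)*(-2**k - k - 2)
s_(k+1) − s_k = 2**(1 - k)*k
(s_(k+1) − s_k) − t_k = 0

Valid: the claim telescopes to t_k.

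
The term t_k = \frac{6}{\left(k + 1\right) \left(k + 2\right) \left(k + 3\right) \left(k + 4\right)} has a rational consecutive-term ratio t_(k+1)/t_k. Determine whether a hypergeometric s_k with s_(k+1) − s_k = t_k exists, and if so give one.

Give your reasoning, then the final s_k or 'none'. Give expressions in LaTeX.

Ratio r(k) = (k + 1)/(k + 5).
Gosper form: A/B · C(k+1)/C(k) with A=k + 1, B=k + 5, C=1.
Set up (k + 1)·f(k+1) − (k + 4)·f(k) − (1) = 0.
deg f ≤ 3 (via 1,1,0).
Solve for f: f(k) = k*(k**2 + 6*k + 11)/18 (degree 3 ≤ 3).
So s_k = (B(k−1)f/C)·t_k = (k*(k + 4)*(k**2 + 6*k + 11)/18)·t_k = k*(k**2 + 6*k + 11)/(3*(k + 1)*(k + 2)*(k + 3)).
Check: Δs_k = 6/(k**4 + 10*k**3 + 35*k**2 + 50*k + 24). ✓

s_k = \frac{k \left(k^{2} + 6 k + 11\right)}{3 \left(k + 1\right) \left(k + 2\right) \left(k + 3\right)}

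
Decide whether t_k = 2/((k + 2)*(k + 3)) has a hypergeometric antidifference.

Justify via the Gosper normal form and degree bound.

Step 1: r(k) = (k + 2)/(k + 4).
Gosper form: A/B · C(k+1)/C(k) with A=k + 2, B=k + 4, C=1.
Key eq: (k + 2)·f(k+1) = (k + 3)·f(k) + (1).
d = 1 from the (1,1,0) case.
A polynomial solution: f(k) = k/2.
Get s_k = R·t_k = k/(k + 2) with R(k) = B(k−1)f(k)/C(k) = k*(k + 3)/2.
Verify: 2/(k**2 + 5*k + 6) matches t_k.

Yes. s_k = k/(k + 2).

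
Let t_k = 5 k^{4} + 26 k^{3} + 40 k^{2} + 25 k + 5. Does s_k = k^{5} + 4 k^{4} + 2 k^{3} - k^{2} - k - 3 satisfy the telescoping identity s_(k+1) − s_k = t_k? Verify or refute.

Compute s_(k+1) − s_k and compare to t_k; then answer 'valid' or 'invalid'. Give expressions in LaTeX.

s_(k+1) = k**5 + 9*k**4 + 28*k**3 + 39*k**2 + 24*k + 2
s_(k+1) − s_k = 5*k**4 + 26*k**3 + 40*k**2 + 25*k + 5
(s_(k+1) − s_k) − t_k = 0

valid; difference matches t_k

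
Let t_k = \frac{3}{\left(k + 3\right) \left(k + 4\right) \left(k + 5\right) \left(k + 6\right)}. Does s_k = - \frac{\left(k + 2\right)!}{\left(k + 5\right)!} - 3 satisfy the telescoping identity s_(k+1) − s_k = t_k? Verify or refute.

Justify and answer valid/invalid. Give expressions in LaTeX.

s_(k+1) = -factorial(k + 3)/factorial(k + 6) - 3
s_(k+1) − s_k = 3/((k + 3)*(k + 4)*(k + 5)*(k + 6))
(s_(k+1) − s_k) − t_k = 0

Valid — Δs_k = t_k.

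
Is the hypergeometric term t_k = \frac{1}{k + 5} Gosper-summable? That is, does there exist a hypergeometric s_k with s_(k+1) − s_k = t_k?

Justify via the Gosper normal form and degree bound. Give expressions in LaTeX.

No — key equation has no polynomial f.

Ratio r(k) = (k + 5)/(k + 6).
Take A(k)=k + 5, B(k)=k + 6, C(k)=1.
f must satisfy (k + 5)·f(k+1) − (k + 5)·f(k) = 1.
Bound: deg f ≤ 0.
Write f(k) = c0. Then LHS − RHS = -1, requiring -1 = 0: contradictory. No certificate.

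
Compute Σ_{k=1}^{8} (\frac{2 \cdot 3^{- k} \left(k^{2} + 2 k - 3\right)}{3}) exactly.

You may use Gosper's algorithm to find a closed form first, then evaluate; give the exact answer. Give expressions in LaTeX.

Σ = 19576/19683

t_(k+1)/t_k = k*(k + 4)/(3*(k**2 + 2*k - 3)).
A = 1/3, B = 1, C = k**2 + 2*k - 3.
Key eq: (1/3)·f(k+1) = (1)·f(k) + (k**2 + 2*k - 3).
Degrees (0,0,2) ⇒ d ≤ 2.
Coefficient equations give f(k) = -3*(k**2 + 3*k - 1)/2.
Certificate R = B(k−1)f/C = -3*(k**2 + 3*k - 1)/(2*(k - 1)*(k + 3)) gives s_k = (-k**2 - 3*k + 1)/3**k.
Δs = 2*(k**2 + 2*k - 3)/(3*3**k), as required.
Sum = s_(9) − s_(1); s_(9) = -107/19683, s_(1) = -1 ⇒ 19576/19683.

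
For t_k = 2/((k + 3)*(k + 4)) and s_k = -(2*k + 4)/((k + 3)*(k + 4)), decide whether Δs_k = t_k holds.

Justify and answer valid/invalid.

Invalid: residual -8/(k**3 + 12*k**2 + 47*k + 60) ≠ 0.

s_(k+1) = 2*(-k - 3)/((k + 4)*(k + 5))
s_(k+1) − s_k = 2*(k + 1)/(k**3 + 12*k**2 + 47*k + 60)
(s_(k+1) − s_k) − t_k = -8/(k**3 + 12*k**2 + 47*k + 60)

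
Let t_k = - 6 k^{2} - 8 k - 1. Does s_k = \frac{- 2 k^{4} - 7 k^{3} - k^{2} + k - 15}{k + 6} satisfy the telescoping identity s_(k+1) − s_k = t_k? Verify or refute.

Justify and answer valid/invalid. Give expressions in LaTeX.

Invalid: residual \frac{3 \left(4 k^{3} + 43 k^{2} + 51 k + 1\right)}{k^{2} + 13 k + 42} ≠ 0.

s_(k+1) = (k - 2*(k + 1)**4 - 7*(k + 1)**3 - (k + 1)**2 - 14)/(k + 7)
s_(k+1) − s_k = (-6*k**4 - 74*k**3 - 228*k**2 - 196*k - 39)/(k**2 + 13*k + 42)
(s_(k+1) − s_k) − t_k = 3*(4*k**3 + 43*k**2 + 51*k + 1)/(k**2 + 13*k + 42)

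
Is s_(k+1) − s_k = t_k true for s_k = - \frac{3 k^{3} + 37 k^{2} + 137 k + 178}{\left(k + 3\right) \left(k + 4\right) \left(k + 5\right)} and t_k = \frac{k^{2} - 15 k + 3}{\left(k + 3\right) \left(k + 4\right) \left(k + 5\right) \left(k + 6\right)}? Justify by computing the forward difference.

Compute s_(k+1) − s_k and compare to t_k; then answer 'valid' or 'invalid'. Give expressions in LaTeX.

Valid — Δs_k = t_k.

s_(k+1) = (-137*k - 3*(k + 1)**3 - 37*(k + 1)**2 - 315)/((k + 4)*(k + 5)*(k + 6))
s_(k+1) − s_k = (k**2 - 15*k + 3)/(k**4 + 18*k**3 + 119*k**2 + 342*k + 360)
(s_(k+1) − s_k) − t_k = 0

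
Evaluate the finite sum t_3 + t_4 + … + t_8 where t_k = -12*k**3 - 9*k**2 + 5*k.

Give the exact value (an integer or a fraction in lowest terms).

Σ = -17070

Compute t_(k+1)/t_k: get (12*k**3 + 45*k**2 + 49*k + 16)/(k*(12*k**2 + 9*k - 5)).
A = 1, B = 1, C = k**3 + 3*k**2/4 - 5*k/12.
Solve (1)·f(k+1) − (1)·f(k) = k**3 + 3*k**2/4 - 5*k/12.
deg f ≤ 4 (via 0,0,3).
Solving with deg f ≤ 4: f(k) = k*(k - 1)*(3*k**2 - 4)/12.
Get s_k = R·t_k = k*(-3*k**3 + 3*k**2 + 4*k - 4) with R(k) = B(k−1)f(k)/C(k) = (k - 1)*(3*k**2 - 4)/(12*k**2 + 9*k - 5).
Verify: k*(-12*k**2 - 9*k + 5) matches t_k.
Σ_(k=3)^(8) t_k = s_(9) − s_(3) = -17208 − (-138) = -17070.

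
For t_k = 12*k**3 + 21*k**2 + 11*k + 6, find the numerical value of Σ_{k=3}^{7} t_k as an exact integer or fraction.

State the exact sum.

Σ = 12440

r(k) = (12*k**3 + 57*k**2 + 89*k + 50)/(12*k**3 + 21*k**2 + 11*k + 6) after simplifying.
Take A(k)=1, B(k)=1, C(k)=k**3 + 7*k**2/4 + 11*k/12 + 1/2.
Need (1)·f(k+1) − (1)·f(k) = k**3 + 7*k**2/4 + 11*k/12 + 1/2.
Degrees (0,0,3) ⇒ d ≤ 4.
Solving with deg f ≤ 4: f(k) = k*(3*k**3 + k**2 - 2*k + 4)/12.
R(k) = B(k−1)·f(k)/C(k) = k*(3*k**3 + k**2 - 2*k + 4)/(12*k**3 + 21*k**2 + 11*k + 6); s_k = R·t_k = k*(3*k**3 + k**2 - 2*k + 4).
s_(k+1) − s_k = 12*k**3 + 21*k**2 + 11*k + 6 = t_k.
Evaluate s at k=8 and k=3: 12704 and 264; difference 12440.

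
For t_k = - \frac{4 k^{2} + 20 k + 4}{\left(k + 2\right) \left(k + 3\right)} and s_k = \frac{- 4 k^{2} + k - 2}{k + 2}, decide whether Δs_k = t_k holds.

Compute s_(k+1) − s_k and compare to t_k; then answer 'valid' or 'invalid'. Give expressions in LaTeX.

s_(k+1) = (k - 4*(k + 1)**2 - 1)/(k + 3)
s_(k+1) − s_k = 4*(-k**2 - 5*k - 1)/(k**2 + 5*k + 6)
(s_(k+1) − s_k) − t_k = 0

Valid — Δs_k = t_k.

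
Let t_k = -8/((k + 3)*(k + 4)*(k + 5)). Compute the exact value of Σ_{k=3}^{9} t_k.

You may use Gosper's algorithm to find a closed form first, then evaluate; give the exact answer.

Σ = -20/273

r(k) = (k + 3)/(k + 6) after simplifying.
Gosper form: A/B · C(k+1)/C(k) with A=k + 3, B=k + 6, C=1.
f must satisfy (k + 3)·f(k+1) − (k + 5)·f(k) = 1.
From deg A=1, deg B=1, deg C=0: d=2.
A polynomial solution: f(k) = k*(k + 7)/24.
Certificate R = B(k−1)f/C = k*(k + 5)*(k + 7)/24 gives s_k = k*(-k - 7)/(3*(k + 3)*(k + 4)).
Δs = -8/(k**3 + 12*k**2 + 47*k + 60), as required.
Telescoping: Σ = s_(10) − s_(3) = -85/273 − (-5/21) = -20/273.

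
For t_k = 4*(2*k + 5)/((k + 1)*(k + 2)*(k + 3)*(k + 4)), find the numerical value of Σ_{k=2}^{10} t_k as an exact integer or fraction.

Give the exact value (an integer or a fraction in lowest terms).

Σ = 17/70

The ratio is (k + 1)*(2*k + 7)/((k + 5)*(2*k + 5)).
Factor: A=k + 1; B=k + 5; C=k + 5/2.
f must satisfy (k + 1)·f(k+1) − (k + 4)·f(k) = k + 5/2.
From deg A=1, deg B=1, deg C=1: d=3.
Coefficient equations give f(k) = k*(k + 2)*(k + 4)/6.
So s_k = (B(k−1)f/C)·t_k = (k*(k + 2)*(k + 4)**2/(3*(2*k + 5)))·t_k = 4*k*(k + 4)/(3*(k**2 + 4*k + 3)).
Check: Δs_k = 4*(2*k + 5)/(k**4 + 10*k**3 + 35*k**2 + 50*k + 24). ✓
Evaluate s at k=11 and k=2: 55/42 and 16/15; difference 17/70.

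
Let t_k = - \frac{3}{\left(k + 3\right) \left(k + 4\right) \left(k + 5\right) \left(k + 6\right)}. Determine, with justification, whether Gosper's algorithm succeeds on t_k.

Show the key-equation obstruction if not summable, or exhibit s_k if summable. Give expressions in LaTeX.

The ratio is (k + 3)/(k + 7).
Normal form (A,B,C) = (k + 3, k + 7, 1).
Key eq: (k + 3)·f(k+1) = (k + 6)·f(k) + (1).
d = 3 from the (1,1,0) case.
Match coefficients ⇒ f(k) = k*(k**2 + 12*k + 47)/180.
Then R = B(k−1)f/C = k*(k + 6)*(k**2 + 12*k + 47)/180, so s_k = R(k)·t_k = k*(-k**2 - 12*k - 47)/(60*(k + 3)*(k + 4)*(k + 5)).
s_(k+1) − s_k = -3/(k**4 + 18*k**3 + 119*k**2 + 342*k + 360) = t_k.

Yes. s_k = \frac{k \left(- k^{2} - 12 k - 47\right)}{60 \left(k + 3\right) \left(k + 4\right) \left(k + 5\right)}.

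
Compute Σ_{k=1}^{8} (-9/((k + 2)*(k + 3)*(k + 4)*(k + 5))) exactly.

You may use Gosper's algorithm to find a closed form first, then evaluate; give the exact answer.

Σ = -69/1430

Compute t_(k+1)/t_k: get (k + 2)/(k + 6).
Take A(k)=k + 2, B(k)=k + 6, C(k)=1.
Set up (k + 2)·f(k+1) − (k + 5)·f(k) − (1) = 0.
d = 3 from the (1,1,0) case.
Solving with deg f ≤ 3: f(k) = k*(k**2 + 9*k + 26)/72.
R(k) = B(k−1)·f(k)/C(k) = k*(k + 5)*(k**2 + 9*k + 26)/72; s_k = R·t_k = k*(-k**2 - 9*k - 26)/(8*(k + 2)*(k + 3)*(k + 4)).
Check: Δs_k = -9/(k**4 + 14*k**3 + 71*k**2 + 154*k + 120). ✓
Sum = s_(9) − s_(1); s_(9) = -141/1144, s_(1) = -3/40 ⇒ -69/1430.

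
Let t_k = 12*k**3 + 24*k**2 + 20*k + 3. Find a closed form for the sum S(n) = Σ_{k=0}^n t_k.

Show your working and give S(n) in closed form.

t_(k+1)/t_k = (12*k**3 + 60*k**2 + 104*k + 59)/(12*k**3 + 24*k**2 + 20*k + 3).
Normal form (A,B,C) = (1, 1, k**3 + 2*k**2 + 5*k/3 + 1/4).
Need (1)·f(k+1) − (1)·f(k) = k**3 + 2*k**2 + 5*k/3 + 1/4.
From deg A=0, deg B=0, deg C=3: d=4.
Solve for f: f(k) = k*(3*k**3 + 2*k**2 + k - 3)/12 (degree 4 ≤ 4).
Get s_k = R·t_k = k*(3*k**3 + 2*k**2 + k - 3) with R(k) = B(k−1)f(k)/C(k) = k*(3*k**3 + 2*k**2 + k - 3)/(12*k**3 + 24*k**2 + 20*k + 3).
Δs = 12*k**3 + 24*k**2 + 20*k + 3, as required.
Evaluate: s_(n+1) = 3*n**4 + 14*n**3 + 25*n**2 + 17*n + 3; subtract s_(0) = 0 ⇒ S(n) = 3*n**4 + 14*n**3 + 25*n**2 + 17*n + 3.

S(n) = 3*n**4 + 14*n**3 + 25*n**2 + 17*n + 3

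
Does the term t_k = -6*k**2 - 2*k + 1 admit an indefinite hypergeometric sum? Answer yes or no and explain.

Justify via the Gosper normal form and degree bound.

Compute t_(k+1)/t_k: get (6*k**2 + 14*k + 7)/(6*k**2 + 2*k - 1).
So A=1 and B=1, with C=k**2 + k/3 - 1/6.
Need (1)·f(k+1) − (1)·f(k) = k**2 + k/3 - 1/6.
deg f ≤ 3 (via 0,0,2).
Coefficient equations give f(k) = k*(2*k**2 - 2*k - 1)/6.
R(k) = B(k−1)·f(k)/C(k) = k*(2*k**2 - 2*k - 1)/(6*k**2 + 2*k - 1); s_k = R·t_k = k*(-2*k**2 + 2*k + 1).
Check: Δs_k = -6*k**2 - 2*k + 1. ✓

Yes. s_k = k*(-2*k**2 + 2*k + 1).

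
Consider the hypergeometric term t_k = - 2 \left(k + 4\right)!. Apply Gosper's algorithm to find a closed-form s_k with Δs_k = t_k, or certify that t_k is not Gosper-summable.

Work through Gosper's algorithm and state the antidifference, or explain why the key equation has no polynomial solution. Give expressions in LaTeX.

Ratio r(k) = k + 5.
Gosper form: A/B · C(k+1)/C(k) with A=k + 5, B=1, C=1.
Solve (k + 5)·f(k+1) − (1)·f(k) = 1.
Bound: deg f ≤ -1.
deg f ≤ -1 is impossible — no certificate.

none — t_k is not Gosper-summable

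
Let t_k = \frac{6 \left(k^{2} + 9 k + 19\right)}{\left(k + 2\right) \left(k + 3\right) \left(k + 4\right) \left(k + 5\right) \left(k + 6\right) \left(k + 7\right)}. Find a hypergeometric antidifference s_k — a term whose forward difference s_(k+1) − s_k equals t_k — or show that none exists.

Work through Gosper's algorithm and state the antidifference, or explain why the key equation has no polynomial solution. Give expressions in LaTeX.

Ratio r(k) = (k + 2)*(9*k + (k + 1)**2 + 28)/((k + 8)*(k**2 + 9*k + 19)).
Normal form (A,B,C) = (k + 2, k + 8, k**2 + 9*k + 19).
f must satisfy (k + 2)·f(k+1) − (k + 7)·f(k) = k**2 + 9*k + 19.
Bound: deg f ≤ 5.
Solving with deg f ≤ 5: f(k) = k*(k + 3)*(k + 5)*(k**2 + 12*k + 44)/144.
Get s_k = R·t_k = k*(k**2 + 12*k + 44)/(24*(k**3 + 12*k**2 + 44*k + 48)) with R(k) = B(k−1)f(k)/C(k) = k*(k + 3)*(k + 5)*(k + 7)*(k**2 + 12*k + 44)/(144*(k**2 + 9*k + 19)).
Verify: 6*(k**2 + 9*k + 19)/(k**6 + 27*k**5 + 295*k**4 + 1665*k**3 + 5104*k**2 + 8028*k + 5040) matches t_k.

s_k = \frac{k \left(k^{2} + 12 k + 44\right)}{24 \left(k^{3} + 12 k^{2} + 44 k + 48\right)}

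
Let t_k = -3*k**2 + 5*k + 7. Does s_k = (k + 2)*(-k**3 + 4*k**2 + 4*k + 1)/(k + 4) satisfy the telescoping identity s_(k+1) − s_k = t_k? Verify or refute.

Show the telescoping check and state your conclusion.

s_(k+1) = (-k**4 - 2*k**3 + 12*k**2 + 35*k + 24)/(k + 5)
s_(k+1) − s_k = (-3*k**4 - 18*k**3 + 14*k**2 + 117*k + 86)/(k**2 + 9*k + 20)
(s_(k+1) − s_k) − t_k = 2*(2*k**3 + 11*k**2 - 23*k - 27)/(k**2 + 9*k + 20)

Invalid: residual 2*(2*k**3 + 11*k**2 - 23*k - 27)/(k**2 + 9*k + 20) ≠ 0.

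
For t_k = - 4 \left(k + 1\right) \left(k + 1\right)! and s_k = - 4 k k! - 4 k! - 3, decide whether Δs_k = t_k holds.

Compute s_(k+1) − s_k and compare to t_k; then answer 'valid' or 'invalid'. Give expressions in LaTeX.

Valid — Δs_k = t_k.

s_(k+1) = -4*k**2*factorial(k) - 12*k*factorial(k) - 8*factorial(k) - 3
s_(k+1) − s_k = -4*(k + 1)*factorial(k + 1)
(s_(k+1) − s_k) − t_k = 0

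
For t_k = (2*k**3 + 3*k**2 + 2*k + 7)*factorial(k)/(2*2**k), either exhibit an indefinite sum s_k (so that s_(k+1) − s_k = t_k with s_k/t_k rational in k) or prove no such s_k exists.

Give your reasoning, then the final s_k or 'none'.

Compute t_(k+1)/t_k: get (2*k**4 + 11*k**3 + 23*k**2 + 28*k + 14)/(2*(2*k**3 + 3*k**2 + 2*k + 7)).
Normal form (A,B,C) = (k/2 + 1/2, 1, k**3 + 3*k**2/2 + k + 7/2).
Solve (k/2 + 1/2)·f(k+1) − (1)·f(k) = k**3 + 3*k**2/2 + k + 7/2.
Degrees (1,0,3) ⇒ d ≤ 2.
A polynomial solution: f(k) = 2*k**2 + k - 4.
Get s_k = R·t_k = (2*k**2 + k - 4)*factorial(k)/2**k with R(k) = B(k−1)f(k)/C(k) = 2*(2*k**2 + k - 4)/(2*k**3 + 3*k**2 + 2*k + 7).
s_(k+1) − s_k = (2*k**3 + 3*k**2 + 2*k + 7)*factorial(k)/(2*2**k) = t_k.

s_k = (2*k**2 + k - 4)*factorial(k)/2**k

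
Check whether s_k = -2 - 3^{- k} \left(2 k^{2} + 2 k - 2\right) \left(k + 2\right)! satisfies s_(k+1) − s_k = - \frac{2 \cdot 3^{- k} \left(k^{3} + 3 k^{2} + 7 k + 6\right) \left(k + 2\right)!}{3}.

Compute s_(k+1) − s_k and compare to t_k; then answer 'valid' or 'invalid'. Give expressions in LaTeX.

s_(k+1) = -3**(-k - 1)*(2*k + 2*(k + 1)**2)*factorial(k + 3) - 2
s_(k+1) − s_k = -2*(k**3 + 3*k**2 + 7*k + 6)*factorial(k + 2)/(3*3**k)
(s_(k+1) − s_k) − t_k = 0

Valid — Δs_k = t_k.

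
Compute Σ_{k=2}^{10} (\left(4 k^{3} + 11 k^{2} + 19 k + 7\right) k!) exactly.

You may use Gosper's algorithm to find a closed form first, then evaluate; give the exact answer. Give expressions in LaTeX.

Step 1: r(k) = (4*k**4 + 27*k**3 + 76*k**2 + 94*k + 41)/(4*k**3 + 11*k**2 + 19*k + 7).
Take A(k)=k + 1, B(k)=1, C(k)=k**3 + 11*k**2/4 + 19*k/4 + 7/4.
Key eq: (k + 1)·f(k+1) = (1)·f(k) + (k**3 + 11*k**2/4 + 19*k/4 + 7/4).
Degrees (1,0,3) ⇒ d ≤ 2.
Solve for f: f(k) = (4*k**2 + 3*k + 4)/4 (degree 2 ≤ 2).
Then R = B(k−1)f/C = (4*k**2 + 3*k + 4)/(4*k**3 + 11*k**2 + 19*k + 7), so s_k = R(k)·t_k = (4*k**2 + 3*k + 4)*factorial(k).
Δs = (4*k**3 + 11*k**2 + 19*k + 7)*factorial(k), as required.
Sum = s_(11) − s_(2); s_(11) = 20796652800, s_(2) = 52 ⇒ 20796652748.

Σ = 20796652748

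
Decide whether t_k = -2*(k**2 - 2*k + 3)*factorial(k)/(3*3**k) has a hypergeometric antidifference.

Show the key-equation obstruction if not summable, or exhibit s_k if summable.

The ratio is (k**3 + k**2 + 2*k + 2)/(3*(k**2 - 2*k + 3)).
A = k/3 + 1/3, B = 1, C = k**2 - 2*k + 3.
Set up (k/3 + 1/3)·f(k+1) − (1)·f(k) − (k**2 - 2*k + 3) = 0.
Degrees (1,0,2) ⇒ d ≤ 1.
Solve for f: f(k) = 3*(k - 1) (degree 1 ≤ 1).
Then R = B(k−1)f/C = 3*(k - 1)/(k**2 - 2*k + 3), so s_k = R(k)·t_k = -2*(k - 1)*factorial(k)/3**k.
s_(k+1) − s_k = -2*(k**2 - 2*k + 3)*factorial(k)/(3*3**k) = t_k.

Yes. s_k = -2*(k - 1)*factorial(k)/3**k.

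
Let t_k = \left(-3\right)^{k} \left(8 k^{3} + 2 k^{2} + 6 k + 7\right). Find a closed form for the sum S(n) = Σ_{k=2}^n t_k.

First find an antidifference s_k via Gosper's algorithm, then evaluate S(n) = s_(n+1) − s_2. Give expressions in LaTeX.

S(n) = 6 \left(-3\right)^{n} n^{3} + 6 \left(-3\right)^{n} n^{2} + 3 \left(-3\right)^{n} n + 6 \left(-3\right)^{n} + 63

Step 1: r(k) = 3*(-8*k**3 - 26*k**2 - 34*k - 23)/(8*k**3 + 2*k**2 + 6*k + 7).
Factor: A=-3; B=1; C=k**3 + k**2/4 + 3*k/4 + 7/8.
Key eq: (-3)·f(k+1) = (1)·f(k) + (k**3 + k**2/4 + 3*k/4 + 7/8).
Degrees (0,0,3) ⇒ d ≤ 3.
Solving with deg f ≤ 3: f(k) = -(2*k**3 - 4*k**2 + 3*k + 1)/8.
Get s_k = R·t_k = (-3)**k*(-2*k**3 + 4*k**2 - 3*k - 1) with R(k) = B(k−1)f(k)/C(k) = -(2*k**3 - 4*k**2 + 3*k + 1)/(8*k**3 + 2*k**2 + 6*k + 7).
Check: Δs_k = (-3)**k*(8*k**3 + 2*k**2 + 6*k + 7). ✓
s_(n+1) = 3*(-3)**n*(2*n**3 + 2*n**2 + n + 2) and s_(2) = -63, so S(n) = 6*(-3)**n*n**3 + 6*(-3)**n*n**2 + 3*(-3)**n*n + 6*(-3)**n + 63.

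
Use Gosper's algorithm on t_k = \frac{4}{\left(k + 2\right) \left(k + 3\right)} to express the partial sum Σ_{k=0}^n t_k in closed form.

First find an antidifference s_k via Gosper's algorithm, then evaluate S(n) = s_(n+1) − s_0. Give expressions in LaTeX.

t_(k+1)/t_k = (k + 2)/(k + 4).
A = k + 2, B = k + 4, C = 1.
Key eq: (k + 2)·f(k+1) = (k + 3)·f(k) + (1).
Bound: deg f ≤ 1.
A polynomial solution: f(k) = k/2.
Certificate R = B(k−1)f/C = k*(k + 3)/2 gives s_k = 2*k/(k + 2).
Verify: 4/(k**2 + 5*k + 6) matches t_k.
Σ_(k=0)^n t_k = s_(n+1) − s_(0) = (2*(n + 1)/(n + 3)) − (0), i.e. 2*(n + 1)/(n + 3).

S(n) = \frac{2 \left(n + 1\right)}{n + 3}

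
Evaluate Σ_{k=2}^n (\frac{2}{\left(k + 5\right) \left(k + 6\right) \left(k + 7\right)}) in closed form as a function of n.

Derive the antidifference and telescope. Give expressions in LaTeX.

Compute t_(k+1)/t_k: get (k + 5)/(k + 8).
A = k + 5, B = k + 8, C = 1.
Need (k + 5)·f(k+1) − (k + 7)·f(k) = 1.
deg f ≤ 2 (via 1,1,0).
Solve for f: f(k) = k*(k + 11)/60 (degree 2 ≤ 2).
Then R = B(k−1)f/C = k*(k + 7)*(k + 11)/60, so s_k = R(k)·t_k = k*(k + 11)/(30*(k + 5)*(k + 6)).
Verify: 2/(k**3 + 18*k**2 + 107*k + 210) matches t_k.
Telescope: S(n) = s_(n+1) − s_(2) = (n**2 + 13*n + 12)/(30*(n**2 + 13*n + 42)) − (13/840) = (n**2 + 13*n - 14)/(56*(n**2 + 13*n + 42)).

S(n) = \frac{n^{2} + 13 n - 14}{56 \left(n^{2} + 13 n + 42\right)}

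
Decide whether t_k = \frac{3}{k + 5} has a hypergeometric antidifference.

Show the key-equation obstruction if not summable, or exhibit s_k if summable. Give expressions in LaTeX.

No; the coefficient equations for f are inconsistent.

Ratio r(k) = (k + 5)/(k + 6).
Take A(k)=k + 5, B(k)=k + 6, C(k)=1.
Need (k + 5)·f(k+1) − (k + 5)·f(k) = 1.
deg f ≤ 0 (via 1,1,0).
Put f(k) = c0: A·f(k+1) − B(k−1)·f(k) − C = -1; need -1 = 0 — inconsistent ⇒ no f, not summable.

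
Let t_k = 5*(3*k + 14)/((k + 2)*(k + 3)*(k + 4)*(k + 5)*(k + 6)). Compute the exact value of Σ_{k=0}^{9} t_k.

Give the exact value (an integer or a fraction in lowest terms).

r(k) = (k + 2)*(3*k + 17)/((k + 7)*(3*k + 14)) after simplifying.
Factor: A=k + 2; B=k + 7; C=k + 14/3.
Set up (k + 2)·f(k+1) − (k + 6)·f(k) − (k + 14/3) = 0.
Degrees (1,1,1) ⇒ d ≤ 4.
Coefficient equations give f(k) = k*(k + 4)*(k**2 + 10*k + 31)/90.
So s_k = (B(k−1)f/C)·t_k = (k*(k + 4)*(k + 6)*(k**2 + 10*k + 31)/(30*(3*k + 14)))·t_k = k*(k**2 + 10*k + 31)/(6*(k**3 + 10*k**2 + 31*k + 30)).
s_(k+1) − s_k = 5*(3*k + 14)/(k**5 + 20*k**4 + 155*k**3 + 580*k**2 + 1044*k + 720) = t_k.
Evaluate s at k=10 and k=0: 77/468 and 0; difference 77/468.

Σ = 77/468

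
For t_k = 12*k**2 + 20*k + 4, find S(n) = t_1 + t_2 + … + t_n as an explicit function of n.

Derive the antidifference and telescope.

S(n) = 4*n*(n**2 + 4*n + 4)

r(k) = (3*k**2 + 11*k + 9)/(3*k**2 + 5*k + 1) after simplifying.
So A=1 and B=1, with C=k**2 + 5*k/3 + 1/3.
Key eq: (1)·f(k+1) = (1)·f(k) + (k**2 + 5*k/3 + 1/3).
deg f ≤ 3 (via 0,0,2).
Match coefficients ⇒ f(k) = k*(k**2 + k - 1)/3.
Certificate R = B(k−1)f/C = k*(k**2 + k - 1)/(3*k**2 + 5*k + 1) gives s_k = 4*k*(k**2 + k - 1).
Check: Δs_k = 12*k**2 + 20*k + 4. ✓
Evaluate: s_(n+1) = 4*n**3 + 16*n**2 + 16*n + 4; subtract s_(1) = 4 ⇒ S(n) = 4*n*(n**2 + 4*n + 4).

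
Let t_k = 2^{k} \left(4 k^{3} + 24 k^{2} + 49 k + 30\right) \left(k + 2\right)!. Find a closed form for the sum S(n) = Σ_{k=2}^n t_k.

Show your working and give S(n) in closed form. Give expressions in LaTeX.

S(n) = 4 \cdot 2^{n} n^{2} \left(n + 3\right)! + 14 \cdot 2^{n} n \left(n + 3\right)! + 10 \cdot 2^{n} \left(n + 3\right)! - 1344

r(k) = 2*(4*k**4 + 48*k**3 + 217*k**2 + 434*k + 321)/(4*k**3 + 24*k**2 + 49*k + 30) after simplifying.
Gosper form: A/B · C(k+1)/C(k) with A=2*k + 6, B=1, C=k**3 + 6*k**2 + 49*k/4 + 15/2.
f must satisfy (2*k + 6)·f(k+1) − (1)·f(k) = k**3 + 6*k**2 + 49*k/4 + 15/2.
Degrees (1,0,3) ⇒ d ≤ 2.
Solving with deg f ≤ 2: f(k) = k*(2*k + 3)/4.
R(k) = B(k−1)·f(k)/C(k) = k*(2*k + 3)/(4*k**3 + 24*k**2 + 49*k + 30); s_k = R·t_k = 2**k*k*(2*k + 3)*factorial(k + 2).
Check: Δs_k = 2**k*(4*k**3 + 24*k**2 + 49*k + 30)*factorial(k + 2). ✓
Telescope: S(n) = s_(n+1) − s_(2) = 2**(n + 1)*(n + 1)*(2*n + 5)*factorial(n + 3) − (1344) = 4*2**n*n**2*factorial(n + 3) + 14*2**n*n*factorial(n + 3) + 10*2**n*factorial(n + 3) - 1344.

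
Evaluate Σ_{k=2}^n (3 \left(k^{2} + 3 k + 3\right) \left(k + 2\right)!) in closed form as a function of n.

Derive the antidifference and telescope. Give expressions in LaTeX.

t_(k+1)/t_k = (k + 3)*(3*k + (k + 1)**2 + 6)/(k**2 + 3*k + 3).
A = k + 3, B = 1, C = k**2 + 3*k + 3.
Solve (k + 3)·f(k+1) − (1)·f(k) = k**2 + 3*k + 3.
From deg A=1, deg B=0, deg C=2: d=1.
Solving with deg f ≤ 1: f(k) = k.
Get s_k = R·t_k = 3*k*factorial(k + 2) with R(k) = B(k−1)f(k)/C(k) = k/(k**2 + 3*k + 3).
Δs = 3*(k**2 + 3*k + 3)*factorial(k + 2), as required.
Telescope: S(n) = s_(n+1) − s_(2) = 3*(n + 1)*factorial(n + 3) − (144) = 3*n*factorial(n + 3) + 3*factorial(n + 3) - 144.

S(n) = 3 n \left(n + 3\right)! + 3 \left(n + 3\right)! - 144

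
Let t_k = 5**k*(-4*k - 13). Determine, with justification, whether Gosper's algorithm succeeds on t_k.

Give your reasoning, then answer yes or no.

t_(k+1)/t_k = 5*(4*k + 17)/(4*k + 13).
Factor: A=5; B=1; C=k + 13/4.
f must satisfy (5)·f(k+1) − (1)·f(k) = k + 13/4.
d = 1 from the (0,0,1) case.
A polynomial solution: f(k) = (k + 2)/4.
Certificate R = B(k−1)f/C = (k + 2)/(4*k + 13) gives s_k = 5**k*(-k - 2).
Δs = 5**k*(-4*k - 13), as required.

Yes. s_k = 5**k*(-k - 2).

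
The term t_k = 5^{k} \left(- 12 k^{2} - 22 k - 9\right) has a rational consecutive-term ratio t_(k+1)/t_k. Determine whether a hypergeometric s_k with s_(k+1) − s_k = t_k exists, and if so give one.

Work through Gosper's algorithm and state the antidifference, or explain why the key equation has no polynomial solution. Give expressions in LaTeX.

s_k = 5^{k} \left(- 3 k^{2} + 2 k - 1\right)

Compute t_(k+1)/t_k: get 5*(12*k**2 + 46*k + 43)/(12*k**2 + 22*k + 9).
So A=5 and B=1, with C=k**2 + 11*k/6 + 3/4.
f must satisfy (5)·f(k+1) − (1)·f(k) = k**2 + 11*k/6 + 3/4.
deg f ≤ 2 (via 0,0,2).
Coefficient equations give f(k) = (3*k**2 - 2*k + 1)/12.
R(k) = B(k−1)·f(k)/C(k) = (3*k**2 - 2*k + 1)/(12*k**2 + 22*k + 9); s_k = R·t_k = 5**k*(-3*k**2 + 2*k - 1).
Check: Δs_k = 5**k*(-12*k**2 - 22*k - 9). ✓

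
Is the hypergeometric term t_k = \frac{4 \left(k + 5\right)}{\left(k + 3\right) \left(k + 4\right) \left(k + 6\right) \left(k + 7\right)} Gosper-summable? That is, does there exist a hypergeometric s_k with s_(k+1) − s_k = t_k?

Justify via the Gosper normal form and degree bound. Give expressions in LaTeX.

Yes. s_k = \frac{k \left(k + 9\right)}{9 \left(k^{2} + 9 k + 18\right)}.

The ratio is (k + 3)*(k + 6)**2/((k + 5)**2*(k + 8)).
Gosper form: A/B · C(k+1)/C(k) with A=k + 3, B=k + 8, C=k**2 + 10*k + 25.
Key eq: (k + 3)·f(k+1) = (k + 7)·f(k) + (k**2 + 10*k + 25).
From deg A=1, deg B=1, deg C=2: d=4.
Solve for f: f(k) = k*(k + 4)*(k + 5)*(k + 9)/36 (degree 4 ≤ 4).
So s_k = (B(k−1)f/C)·t_k = (k*(k + 4)*(k + 7)*(k + 9)/(36*(k + 5)))·t_k = k*(k + 9)/(9*(k**2 + 9*k + 18)).
s_(k+1) − s_k = 4*(k + 5)/(k**4 + 20*k**3 + 145*k**2 + 450*k + 504) = t_k.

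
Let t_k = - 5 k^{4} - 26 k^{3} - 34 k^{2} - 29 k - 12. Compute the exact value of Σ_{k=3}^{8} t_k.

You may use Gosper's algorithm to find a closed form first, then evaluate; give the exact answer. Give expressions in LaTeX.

Σ = -85032

Compute t_(k+1)/t_k: get (5*k**4 + 46*k**3 + 142*k**2 + 195*k + 106)/(5*k**4 + 26*k**3 + 34*k**2 + 29*k + 12).
A = 1, B = 1, C = k**4 + 26*k**3/5 + 34*k**2/5 + 29*k/5 + 12/5.
Solve (1)·f(k+1) − (1)·f(k) = k**4 + 26*k**3/5 + 34*k**2/5 + 29*k/5 + 12/5.
deg f ≤ 5 (via 0,0,4).
Solving with deg f ≤ 5: f(k) = k*(k**4 + 4*k**3 + 4*k + 3)/5.
R(k) = B(k−1)·f(k)/C(k) = k*(k**4 + 4*k**3 + 4*k + 3)/(5*k**4 + 26*k**3 + 34*k**2 + 29*k + 12); s_k = R·t_k = k*(-k**4 - 4*k**3 - 4*k - 3).
Verify: -5*k**4 - 26*k**3 - 34*k**2 - 29*k - 12 matches t_k.
Σ_(k=3)^(8) t_k = s_(9) − s_(3) = -85644 − (-612) = -85032.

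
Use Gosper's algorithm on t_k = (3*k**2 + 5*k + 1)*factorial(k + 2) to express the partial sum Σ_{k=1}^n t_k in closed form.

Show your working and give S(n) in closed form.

Ratio r(k) = (k + 3)*(5*k + 3*(k + 1)**2 + 6)/(3*k**2 + 5*k + 1).
Normal form (A,B,C) = (k + 3, 1, k**2 + 5*k/3 + 1/3).
Key eq: (k + 3)·f(k+1) = (1)·f(k) + (k**2 + 5*k/3 + 1/3).
deg f ≤ 1 (via 1,0,2).
Solve for f: f(k) = (3*k - 4)/3 (degree 1 ≤ 1).
Certificate R = B(k−1)f/C = (3*k - 4)/(3*k**2 + 5*k + 1) gives s_k = (3*k - 4)*factorial(k + 2).
Verify: (3*k**2 + 5*k + 1)*factorial(k + 2) matches t_k.
Σ_(k=1)^n t_k = s_(n+1) − s_(1) = ((3*n - 1)*factorial(n + 3)) − (-6), i.e. 3*n*factorial(n + 3) - factorial(n + 3) + 6.

S(n) = 3*n*factorial(n + 3) - factorial(n + 3) + 6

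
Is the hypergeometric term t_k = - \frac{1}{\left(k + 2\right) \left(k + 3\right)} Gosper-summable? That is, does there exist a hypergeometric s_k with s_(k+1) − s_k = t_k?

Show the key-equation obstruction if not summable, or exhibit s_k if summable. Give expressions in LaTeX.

Yes. s_k = - \frac{k}{2 k + 4}.

Ratio r(k) = (k + 2)/(k + 4).
Factor: A=k + 2; B=k + 4; C=1.
Need (k + 2)·f(k+1) − (k + 3)·f(k) = 1.
deg f ≤ 1 (via 1,1,0).
Solve for f: f(k) = k/2 (degree 1 ≤ 1).
Then R = B(k−1)f/C = k*(k + 3)/2, so s_k = R(k)·t_k = -k/(2*k + 4).
Verify: -1/(k**2 + 5*k + 6) matches t_k.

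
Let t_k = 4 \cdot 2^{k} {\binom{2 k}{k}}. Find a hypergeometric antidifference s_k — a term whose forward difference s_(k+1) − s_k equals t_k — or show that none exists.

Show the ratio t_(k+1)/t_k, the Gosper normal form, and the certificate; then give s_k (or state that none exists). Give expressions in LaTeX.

no hypergeometric antidifference exists

t_(k+1)/t_k = 4*(2*k + 1)/(k + 1).
Factor: A=8*k + 4; B=k + 1; C=1.
Need (8*k + 4)·f(k+1) − (k)·f(k) = 1.
Degrees (1,1,0) ⇒ d ≤ -1.
Bound -1 < 0, so the key equation has no polynomial solution.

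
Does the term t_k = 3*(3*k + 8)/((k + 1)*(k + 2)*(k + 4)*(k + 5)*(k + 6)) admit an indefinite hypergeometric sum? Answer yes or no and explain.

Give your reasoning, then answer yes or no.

Ratio r(k) = (k + 1)*(k + 4)*(3*k + 11)/((k + 3)*(k + 7)*(3*k + 8)).
Gosper form: A/B · C(k+1)/C(k) with A=k + 1, B=k + 7, C=k**2 + 17*k/3 + 8.
Key eq: (k + 1)·f(k+1) = (k + 6)·f(k) + (k**2 + 17*k/3 + 8).
deg f ≤ 5 (via 1,1,2).
A polynomial solution: f(k) = k*(k + 2)*(k + 3)*(k**2 + 10*k + 29)/60.
Get s_k = R·t_k = 3*k*(k**2 + 10*k + 29)/(20*(k**3 + 10*k**2 + 29*k + 20)) with R(k) = B(k−1)f(k)/C(k) = k*(k + 2)*(k + 6)*(k**2 + 10*k + 29)/(20*(3*k + 8)).
Verify: 3*(3*k + 8)/(k**5 + 18*k**4 + 121*k**3 + 372*k**2 + 508*k + 240) matches t_k.

Yes. s_k = 3*k*(k**2 + 10*k + 29)/(20*(k**3 + 10*k**2 + 29*k + 20)).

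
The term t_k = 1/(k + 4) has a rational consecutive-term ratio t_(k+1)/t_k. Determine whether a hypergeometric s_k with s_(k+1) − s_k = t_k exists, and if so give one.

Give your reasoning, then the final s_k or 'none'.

r(k) = (k + 4)/(k + 5) after simplifying.
Normal form (A,B,C) = (k + 4, k + 5, 1).
Need (k + 4)·f(k+1) − (k + 4)·f(k) = 1.
From deg A=1, deg B=1, deg C=0: d=0.
Write f(k) = c0. Then LHS − RHS = -1, requiring -1 = 0: contradictory. No certificate.

no hypergeometric antidifference exists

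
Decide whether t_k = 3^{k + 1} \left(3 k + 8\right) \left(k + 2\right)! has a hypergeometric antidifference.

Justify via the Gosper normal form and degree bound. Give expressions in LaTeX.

Compute t_(k+1)/t_k: get 3*(k + 3)*(3*k + 11)/(3*k + 8).
Take A(k)=3*k + 9, B(k)=1, C(k)=k + 8/3.
Set up (3*k + 9)·f(k+1) − (1)·f(k) − (k + 8/3) = 0.
Bound: deg f ≤ 0.
A polynomial solution: f(k) = 1/3.
Get s_k = R·t_k = 3**(k + 1)*factorial(k + 2) with R(k) = B(k−1)f(k)/C(k) = 1/(3*k + 8).
s_(k+1) − s_k = 3**(k + 1)*(3*k + 8)*factorial(k + 2) = t_k.

Yes. s_k = 3^{k + 1} \left(k + 2\right)!.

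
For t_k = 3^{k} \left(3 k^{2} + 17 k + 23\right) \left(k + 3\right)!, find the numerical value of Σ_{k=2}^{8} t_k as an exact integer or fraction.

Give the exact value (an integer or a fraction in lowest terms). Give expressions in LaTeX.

Compute t_(k+1)/t_k: get 3*(3*k**3 + 35*k**2 + 135*k + 172)/(3*k**2 + 17*k + 23).
A = 3*k + 12, B = 1, C = k**2 + 17*k/3 + 23/3.
Need (3*k + 12)·f(k+1) − (1)·f(k) = k**2 + 17*k/3 + 23/3.
d = 1 from the (1,0,2) case.
A polynomial solution: f(k) = (k + 1)/3.
Certificate R = B(k−1)f/C = (k + 1)/(3*k**2 + 17*k + 23) gives s_k = 3**k*(k + 1)*factorial(k + 3).
s_(k+1) − s_k = 3**k*(3*k**2 + 17*k + 23)*factorial(k + 3) = t_k.
Σ_(k=2)^(8) t_k = s_(9) − s_(2) = 94281884928000 − (3240) = 94281884924760.

Σ = 94281884924760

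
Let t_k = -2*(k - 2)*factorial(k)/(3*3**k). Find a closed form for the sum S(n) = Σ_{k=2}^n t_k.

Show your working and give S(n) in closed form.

S(n) = 3**(-n - 2)*(4*3**n - 6*n*factorial(n) - 6*factorial(n))

Ratio r(k) = (k**2 - 1)/(3*(k - 2)).
Factor: A=k/3 + 1/3; B=1; C=k - 2.
Key eq: (k/3 + 1/3)·f(k+1) = (1)·f(k) + (k - 2).
deg f ≤ 0 (via 1,0,1).
Coefficient equations give f(k) = 3.
Then R = B(k−1)f/C = 3/(k - 2), so s_k = R(k)·t_k = -2*factorial(k)/3**k.
Δs = -2*(k - 2)*factorial(k)/(3*3**k), as required.
Σ_(k=2)^n t_k = s_(n+1) − s_(2) = (-2*3**(-n - 1)*factorial(n + 1)) − (-4/9), i.e. 3**(-n - 2)*(4*3**n - 6*n*factorial(n) - 6*factorial(n)).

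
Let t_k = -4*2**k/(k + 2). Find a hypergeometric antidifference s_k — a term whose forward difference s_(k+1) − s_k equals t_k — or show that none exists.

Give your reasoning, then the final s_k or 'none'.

no hypergeometric antidifference exists

Ratio r(k) = 2*(k + 2)/(k + 3).
Take A(k)=2*k + 4, B(k)=k + 3, C(k)=1.
Need (2*k + 4)·f(k+1) − (k + 2)·f(k) = 1.
d = -1 from the (1,1,0) case.
Bound -1 < 0, so the key equation has no polynomial solution.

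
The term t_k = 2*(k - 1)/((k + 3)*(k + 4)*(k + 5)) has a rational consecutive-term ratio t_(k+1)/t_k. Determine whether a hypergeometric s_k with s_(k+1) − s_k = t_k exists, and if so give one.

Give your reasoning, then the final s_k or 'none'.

s_k = k*(k - 5)/(6*(k + 3)*(k + 4))

The ratio is k*(k + 3)/((k - 1)*(k + 6)).
So A=k + 3 and B=k + 6, with C=k - 1.
Key eq: (k + 3)·f(k+1) = (k + 5)·f(k) + (k - 1).
Degrees (1,1,1) ⇒ d ≤ 2.
Match coefficients ⇒ f(k) = k*(k - 5)/12.
Get s_k = R·t_k = k*(k - 5)/(6*(k + 3)*(k + 4)) with R(k) = B(k−1)f(k)/C(k) = k*(k - 5)*(k + 5)/(12*(k - 1)).
Δs = 2*(k - 1)/(k**3 + 12*k**2 + 47*k + 60), as required.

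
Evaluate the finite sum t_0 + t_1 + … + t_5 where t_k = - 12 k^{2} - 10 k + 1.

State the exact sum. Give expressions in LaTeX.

t_(k+1)/t_k = (12*k**2 + 34*k + 21)/(12*k**2 + 10*k - 1).
Gosper form: A/B · C(k+1)/C(k) with A=1, B=1, C=k**2 + 5*k/6 - 1/12.
Set up (1)·f(k+1) − (1)·f(k) − (k**2 + 5*k/6 - 1/12) = 0.
Bound: deg f ≤ 3.
Match coefficients ⇒ f(k) = k*(4*k**2 - k - 4)/12.
Then R = B(k−1)f/C = k*(4*k**2 - k - 4)/(12*k**2 + 10*k - 1), so s_k = R(k)·t_k = k*(-4*k**2 + k + 4).
Check: Δs_k = -12*k**2 - 10*k + 1. ✓
Evaluate s at k=6 and k=0: -804 and 0; difference -804.

Σ = -804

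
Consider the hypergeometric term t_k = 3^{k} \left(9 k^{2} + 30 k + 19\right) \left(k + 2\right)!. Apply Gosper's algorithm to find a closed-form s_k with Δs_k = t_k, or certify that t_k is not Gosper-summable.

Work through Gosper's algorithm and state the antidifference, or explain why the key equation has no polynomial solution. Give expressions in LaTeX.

s_k = 3^{k} \left(3 k - 1\right) \left(k + 2\right)!

r(k) = 3*(9*k**3 + 75*k**2 + 202*k + 174)/(9*k**2 + 30*k + 19) after simplifying.
Factor: A=3*k + 9; B=1; C=k**2 + 10*k/3 + 19/9.
Need (3*k + 9)·f(k+1) − (1)·f(k) = k**2 + 10*k/3 + 19/9.
deg f ≤ 1 (via 1,0,2).
A polynomial solution: f(k) = (3*k - 1)/9.
R(k) = B(k−1)·f(k)/C(k) = (3*k - 1)/(9*k**2 + 30*k + 19); s_k = R·t_k = 3**k*(3*k - 1)*factorial(k + 2).
Verify: 3**k*(9*k**2 + 30*k + 19)*factorial(k + 2) matches t_k.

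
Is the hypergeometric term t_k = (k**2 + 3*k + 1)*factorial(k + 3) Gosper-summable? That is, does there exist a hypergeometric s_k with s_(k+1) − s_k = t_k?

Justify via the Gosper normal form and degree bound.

Yes. s_k = (k - 1)*factorial(k + 3).

t_(k+1)/t_k = (k + 4)*(3*k + (k + 1)**2 + 4)/(k**2 + 3*k + 1).
Take A(k)=k + 4, B(k)=1, C(k)=k**2 + 3*k + 1.
Set up (k + 4)·f(k+1) − (1)·f(k) − (k**2 + 3*k + 1) = 0.
d = 1 from the (1,0,2) case.
Solving with deg f ≤ 1: f(k) = k - 1.
R(k) = B(k−1)·f(k)/C(k) = (k - 1)/(k**2 + 3*k + 1); s_k = R·t_k = (k - 1)*factorial(k + 3).
s_(k+1) − s_k = (k**2 + 3*k + 1)*factorial(k + 3) = t_k.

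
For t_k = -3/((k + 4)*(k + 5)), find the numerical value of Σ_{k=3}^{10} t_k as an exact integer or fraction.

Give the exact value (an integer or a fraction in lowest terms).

t_(k+1)/t_k = (k + 4)/(k + 6).
Gosper form: A/B · C(k+1)/C(k) with A=k + 4, B=k + 6, C=1.
Set up (k + 4)·f(k+1) − (k + 5)·f(k) − (1) = 0.
From deg A=1, deg B=1, deg C=0: d=1.
Solving with deg f ≤ 1: f(k) = k/4.
Then R = B(k−1)f/C = k*(k + 5)/4, so s_k = R(k)·t_k = -3*k/(4*k + 16).
Verify: -3/(k**2 + 9*k + 20) matches t_k.
Sum = s_(11) − s_(3); s_(11) = -11/20, s_(3) = -9/28 ⇒ -8/35.

Σ = -8/35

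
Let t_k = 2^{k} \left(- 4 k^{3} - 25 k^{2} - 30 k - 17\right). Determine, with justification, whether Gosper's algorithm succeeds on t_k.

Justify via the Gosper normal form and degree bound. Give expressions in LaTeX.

r(k) = 2*(4*k**3 + 37*k**2 + 92*k + 76)/(4*k**3 + 25*k**2 + 30*k + 17) after simplifying.
So A=2 and B=1, with C=k**3 + 25*k**2/4 + 15*k/2 + 17/4.
f must satisfy (2)·f(k+1) − (1)·f(k) = k**3 + 25*k**2/4 + 15*k/2 + 17/4.
d = 3 from the (0,0,3) case.
A polynomial solution: f(k) = (4*k**3 + k**2 + 2*k + 3)/4.
So s_k = (B(k−1)f/C)·t_k = ((4*k**3 + k**2 + 2*k + 3)/(4*k**3 + 25*k**2 + 30*k + 17))·t_k = 2**k*(-4*k**3 - k**2 - 2*k - 3).
s_(k+1) − s_k = 2**k*(-4*k**3 - 25*k**2 - 30*k - 17) = t_k.

Yes. s_k = 2^{k} \left(- 4 k^{3} - k^{2} - 2 k - 3\right).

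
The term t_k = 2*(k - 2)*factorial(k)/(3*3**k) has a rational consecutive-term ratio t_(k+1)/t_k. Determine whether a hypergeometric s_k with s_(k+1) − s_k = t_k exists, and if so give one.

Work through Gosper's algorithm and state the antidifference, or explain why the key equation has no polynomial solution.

Step 1: r(k) = (k**2 - 1)/(3*(k - 2)).
Take A(k)=k/3 + 1/3, B(k)=1, C(k)=k - 2.
Set up (k/3 + 1/3)·f(k+1) − (1)·f(k) − (k - 2) = 0.
Bound: deg f ≤ 0.
Solve for f: f(k) = 3 (degree 0 ≤ 0).
Certificate R = B(k−1)f/C = 3/(k - 2) gives s_k = 2*factorial(k)/3**k.
Verify: 2*(k - 2)*factorial(k)/(3*3**k) matches t_k.

s_k = 2*factorial(k)/3**k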